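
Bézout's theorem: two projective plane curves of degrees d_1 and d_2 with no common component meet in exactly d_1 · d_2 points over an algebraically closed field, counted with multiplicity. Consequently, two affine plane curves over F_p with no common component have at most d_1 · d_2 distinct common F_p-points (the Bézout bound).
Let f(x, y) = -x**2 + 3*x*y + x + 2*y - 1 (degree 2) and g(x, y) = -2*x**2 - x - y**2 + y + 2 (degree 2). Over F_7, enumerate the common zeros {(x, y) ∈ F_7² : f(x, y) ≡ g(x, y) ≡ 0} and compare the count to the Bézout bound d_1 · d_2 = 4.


Common zeros: {(1, 3), (2, 3)}; count = 2; Bézout bound = 4.

deg(f) = 2, deg(g) = 2, so Bézout bound = 4.
Scan x ∈ F_7. For each x, list the y ∈ F_7 with f(x, y) ≡ 0 and those with g(x, y) ≡ 0 (mod 7); the common zeros in that column are the intersection.
  x = 0: f ≡ 0 at y ∈ {4}; g ≡ 0 at y ∈ {2, 6}; common: ∅.
  x = 1: f ≡ 0 at y ∈ {3}; g ≡ 0 at y ∈ {3, 5}; common: {3}.
  x = 2: f ≡ 0 at y ∈ {3}; g ≡ 0 at y ∈ {3, 5}; common: {3}.
  x = 3: f ≡ 0 at y ∈ {0}; g ≡ 0 at y ∈ {2, 6}; common: ∅.
  x = 4: f ≡ 0 at y ∈ ∅; g ≡ 0 at y ∈ ∅; common: ∅.
  x = 5: f ≡ 0 at y ∈ {0}; g ≡ 0 at y ∈ ∅; common: ∅.
  x = 6: f ≡ 0 at y ∈ {4}; g ≡ 0 at y ∈ ∅; common: ∅.
Collecting: common zeros = {(1, 3), (2, 3)}, so the count is 2.
Comparison with the Bézout bound: 2 ≤ 4 = deg(f)·deg(g), as expected for curves with no common component (the affine F_7-count falls short of the bound because intersections may lie at infinity, over extension fields, or carry multiplicity).


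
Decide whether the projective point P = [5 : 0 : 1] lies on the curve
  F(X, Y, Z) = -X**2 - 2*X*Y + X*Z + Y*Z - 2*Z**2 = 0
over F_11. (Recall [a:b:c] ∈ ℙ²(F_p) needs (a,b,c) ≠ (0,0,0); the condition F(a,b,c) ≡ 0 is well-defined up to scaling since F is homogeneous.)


F(5,0,1) ≡ 0 (mod 11); P is on the curve.

Evaluate F(5, 0, 1) term-by-term (mod 11).
  -X**2 ↦ -1·25·1·1 = -25
  -2*X*Y ↦ -2·5·0·1 = 0
  X*Z ↦ 1·5·1·1 = 5
  Y*Z ↦ 1·1·0·1 = 0
  -2*Z**2 ↦ -2·1·1·1 = -2
Sum: F(5, 0, 1) = (-25) + (0) + (5) + (0) + (-2) = -22.
Reducing mod 11: -22 ≡ 0 (mod 11).
Since F(a, b, c) ≡ 0 (mod 11), P lies on the curve.


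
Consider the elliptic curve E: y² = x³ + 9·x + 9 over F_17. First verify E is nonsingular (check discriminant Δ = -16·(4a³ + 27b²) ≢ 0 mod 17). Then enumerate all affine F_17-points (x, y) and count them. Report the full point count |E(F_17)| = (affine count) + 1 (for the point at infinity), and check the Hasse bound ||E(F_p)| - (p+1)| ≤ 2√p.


Affine points = {(0, 3), (0, 14), (1, 6), (1, 11), (2, 1), (2, 16), (5, 3), (5, 14), (8, 7), (8, 10), (12, 3), (12, 14), (15, 0), (16, 4), (16, 13)}; affine count = 15; |E(F_17)| = 16.

Discriminant check: Δ ∝ 4a³ + 27b² = 4·9³ + 27·9² = 4·729 + 27·81 ≡ 3 (mod 17). Nonzero ⇒ E is nonsingular.
For each x ∈ F_17, compute rhs = x³ + 9·x + 9 mod 17, then count y ∈ F_17 with y² ≡ rhs.
  x = 0: rhs = 9, matching y values: 3, 14 (2 points).
  x = 1: rhs = 2, matching y values: 6, 11 (2 points).
  x = 2: rhs = 1, matching y values: 1, 16 (2 points).
  x = 3: rhs = 12, matching y values: none (0 points).
  x = 4: rhs = 7, matching y values: none (0 points).
  x = 5: rhs = 9, matching y values: 3, 14 (2 points).
  x = 6: rhs = 7, matching y values: none (0 points).
  x = 7: rhs = 7, matching y values: none (0 points).
  x = 8: rhs = 15, matching y values: 7, 10 (2 points).
  x = 9: rhs = 3, matching y values: none (0 points).
  x = 10: rhs = 11, matching y values: none (0 points).
  x = 11: rhs = 11, matching y values: none (0 points).
  x = 12: rhs = 9, matching y values: 3, 14 (2 points).
  x = 13: rhs = 11, matching y values: none (0 points).
  x = 14: rhs = 6, matching y values: none (0 points).
  x = 15: rhs = 0, matching y values: 0 (1 points).
  x = 16: rhs = 16, matching y values: 4, 13 (2 points).
Total affine count: 15.
Full point count |E(F_17)| = 15 + 1 = 16.
Hasse bound: |16 − (17+1)| = |-2| = 2 ≤ 2√17 ≈ 8.2462 ✓.


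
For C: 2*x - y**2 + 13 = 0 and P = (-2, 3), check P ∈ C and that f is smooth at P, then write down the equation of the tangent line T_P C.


Tangent line at P: 2*x - 6*y + 22 = 0.

Step 1: f(-2, 3) = 0, so P lies on C.
Step 2: partial derivatives
  f_x(x, y) = 2, f_y(x, y) = -2*y.
  f_x(P) = 2, f_y(P) = -6 (gradient nonzero, so P is smooth).
Step 3: tangent line at P: 2·(x − -2) + -6·(y − 3) = 0.
Expanding: 2*x - 6*y + 22 = 0.


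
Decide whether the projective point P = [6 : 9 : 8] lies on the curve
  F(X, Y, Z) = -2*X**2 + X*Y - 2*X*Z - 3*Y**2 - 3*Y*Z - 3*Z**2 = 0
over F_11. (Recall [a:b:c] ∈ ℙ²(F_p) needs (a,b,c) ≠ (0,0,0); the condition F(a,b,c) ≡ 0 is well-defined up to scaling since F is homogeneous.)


F(6,9,8) ≡ 5 (mod 11); P is NOT on the curve.

Evaluate F(6, 9, 8) term-by-term (mod 11).
  -2*X**2 ↦ -2·36·1·1 = -72
  X*Y ↦ 1·6·9·1 = 54
  -2*X*Z ↦ -2·6·1·8 = -96
  -3*Y**2 ↦ -3·1·81·1 = -243
  -3*Y*Z ↦ -3·1·9·8 = -216
  -3*Z**2 ↦ -3·1·1·64 = -192
Sum: F(6, 9, 8) = (-72) + (54) + (-96) + (-243) + (-216) + (-192) = -765.
Reducing mod 11: -765 ≡ 5 (mod 11).
Since F(a, b, c) ≡ 5 ≠ 0 (mod 11), P does NOT lie on the curve.


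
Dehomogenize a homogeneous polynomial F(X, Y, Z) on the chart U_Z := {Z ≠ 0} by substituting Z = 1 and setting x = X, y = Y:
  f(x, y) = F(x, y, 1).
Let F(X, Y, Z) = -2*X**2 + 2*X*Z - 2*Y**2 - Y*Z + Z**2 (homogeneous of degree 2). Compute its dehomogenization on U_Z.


f(x, y) = -2*x**2 + 2*x - 2*y**2 - y + 1

On U_Z we set Z = 1. Each monomial c·X^i·Y^j·Z^k in F becomes c·x^i·y^j·1^k = c·x^i·y^j.
Substituting Z = 1: F(X, Y, 1) = -2*x**2 + 2*x - 2*y**2 - y + 1.
Note: deg(f) ≤ deg(F) = 2; strict inequality happens when F is divisible by Z (lost terms).


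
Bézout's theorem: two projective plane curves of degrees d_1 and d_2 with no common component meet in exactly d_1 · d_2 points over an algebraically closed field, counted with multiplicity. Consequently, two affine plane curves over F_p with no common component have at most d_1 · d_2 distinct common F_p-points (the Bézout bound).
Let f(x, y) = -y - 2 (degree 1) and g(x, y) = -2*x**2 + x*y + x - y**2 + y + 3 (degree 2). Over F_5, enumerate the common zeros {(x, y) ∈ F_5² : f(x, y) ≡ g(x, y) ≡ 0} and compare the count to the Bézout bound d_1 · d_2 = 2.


Common zeros: ∅; count = 0; Bézout bound = 2.

deg(f) = 1, deg(g) = 2, so Bézout bound = 2.
Scan x ∈ F_5. For each x, list the y ∈ F_5 with f(x, y) ≡ 0 and those with g(x, y) ≡ 0 (mod 5); the common zeros in that column are the intersection.
  x = 0: f ≡ 0 at y ∈ {3}; g ≡ 0 at y ∈ ∅; common: ∅.
  x = 1: f ≡ 0 at y ∈ {3}; g ≡ 0 at y ∈ ∅; common: ∅.
  x = 2: f ≡ 0 at y ∈ {3}; g ≡ 0 at y ∈ ∅; common: ∅.
  x = 3: f ≡ 0 at y ∈ {3}; g ≡ 0 at y ∈ ∅; common: ∅.
  x = 4: f ≡ 0 at y ∈ {3}; g ≡ 0 at y ∈ {0}; common: ∅.
Collecting: common zeros = ∅, so the count is 0.
Comparison with the Bézout bound: 0 ≤ 2 = deg(f)·deg(g), as expected for curves with no common component (the affine F_5-count falls short of the bound because intersections may lie at infinity, over extension fields, or carry multiplicity).


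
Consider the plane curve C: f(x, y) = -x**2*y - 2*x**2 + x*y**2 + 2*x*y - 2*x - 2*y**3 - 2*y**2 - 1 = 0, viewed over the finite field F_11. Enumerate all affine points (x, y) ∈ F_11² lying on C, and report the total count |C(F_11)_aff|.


Affine F_11-points: {(1, 5), (2, 10), (4, 8), (6, 6), (6, 8), (6, 10), (8, 6), (9, 9), (10, 5)}; count = 9.

For each of the 121 pairs (x, y) ∈ F_11², evaluate f(x, y) mod 11. Record the zeros.
  x = 0: [0↦10, 1↦6, 2↦8, 3↦4, 4↦4, 5↦7, 6↦1, 7↦7, 8↦2, 9↦7, 10↦10]  zeros at y ∈ ∅
  x = 1: [0↦6, 1↦4, 2↦10, 3↦1, 4↦9, 5↦0, 6↦6, 7↦4, 8↦4, 9↦5, 10↦6]  zeros at y ∈ {5}
  x = 2: [0↦9, 1↦7, 2↦4, 3↦10, 4↦2, 5↦1, 6↦6, 7↦5, 8↦8, 9↦3, 10↦0]  zeros at y ∈ {10}
  x = 3: [0↦8, 1↦4, 2↦1, 3↦9, 4↦5, 5↦10, 6↦1, 7↦10, 8↦3, 9↦1, 10↦3]  zeros at y ∈ ∅
  x = 4: [0↦3, 1↦6, 2↦1, 3↦9, 4↦7, 5↦5, 6↦2, 7↦8, 8↦0, 9↦10, 10↦4]  zeros at y ∈ {8}
  x = 5: [0↦5, 1↦2, 2↦4, 3↦10, 4↦8, 5↦8, 6↦9, 7↦10, 8↦10, 9↦8, 10↦3]  zeros at y ∈ ∅
  x = 6: [0↦3, 1↦3, 2↦10, 3↦1, 4↦8, 5↦8, 6↦0, 7↦5, 8↦0, 9↦6, 10↦0]  zeros at y ∈ {6, 8, 10}
  x = 7: [0↦8, 1↦9, 2↦8, 3↦4, 4↦7, 5↦5, 6↦8, 7↦4, 8↦3, 9↦4, 10↦6]  zeros at y ∈ ∅
  x = 8: [0↦9, 1↦9, 2↦9, 3↦8, 4↦5, 5↦10, 6↦0, 7↦7, 8↦8, 9↦2, 10↦10]  zeros at y ∈ {6}
  x = 9: [0↦6, 1↦3, 2↦2, 3↦2, 4↦2, 5↦1, 6↦9, 7↦3, 8↦4, 9↦0, 10↦1]  zeros at y ∈ {9}
  x = 10: [0↦10, 1↦2, 2↦9, 3↦8, 4↦9, 5↦0, 6↦2, 7↦3, 8↦2, 9↦9, 10↦1]  zeros at y ∈ {5}
Collecting zeros: affine points = {(1, 5), (2, 10), (4, 8), (6, 6), (6, 8), (6, 10), (8, 6), (9, 9), (10, 5)}.
Total count |C(F_11)_aff| = 9.


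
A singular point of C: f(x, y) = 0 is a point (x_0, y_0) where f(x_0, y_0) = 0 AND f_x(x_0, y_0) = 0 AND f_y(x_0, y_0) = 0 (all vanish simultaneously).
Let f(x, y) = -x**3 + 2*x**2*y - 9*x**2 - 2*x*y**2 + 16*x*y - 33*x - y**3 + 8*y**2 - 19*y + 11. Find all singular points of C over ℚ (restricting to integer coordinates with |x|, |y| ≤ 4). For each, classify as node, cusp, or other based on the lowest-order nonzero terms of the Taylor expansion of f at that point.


Singular points: {(-1, 3)}; classification: cusp.

Compute partial derivatives:
  f_x = -3*x**2 + 4*x*y - 18*x - 2*y**2 + 16*y - 33.
  f_y = 2*x**2 - 4*x*y + 16*x - 3*y**2 + 16*y - 19.
Scan x_0 ∈ {−4, ..., 4}. For each x_0, f_y(x_0, y) is a polynomial in y; find its integer roots y ∈ {−4, ..., 4}, then test f_x and f at those candidates.
  x = -4: f_y(-4, y) = -3*y**2 + 32*y - 51; no integer root y with |y| ≤ 4.
  x = -3: f_y(-3, y) = -3*y**2 + 28*y - 49; no integer root y with |y| ≤ 4.
  x = -2: f_y(-2, y) = -3*y**2 + 24*y - 43; no integer root y with |y| ≤ 4.
  x = -1: f_y(-1, y) = -3*y**2 + 20*y - 33; vanishes at y ∈ {3}. (-1, 3): f_x = 0, f = 0 — SINGULAR.
  x = 0: f_y(0, y) = -3*y**2 + 16*y - 19; no integer root y with |y| ≤ 4.
  x = 1: f_y(1, y) = -3*y**2 + 12*y - 1; no integer root y with |y| ≤ 4.
  x = 2: f_y(2, y) = -3*y**2 + 8*y + 21; no integer root y with |y| ≤ 4.
  x = 3: f_y(3, y) = -3*y**2 + 4*y + 47; no integer root y with |y| ≤ 4.
  x = 4: f_y(4, y) = 77 - 3*y**2; no integer root y with |y| ≤ 4.
Only singular point on the grid: (-1, 3).
Classify: substitute x = -1 + u, y = 3 + v and expand: f = -u**3 + 2*u**2*v - 2*u*v**2 - v**3 + v**2.
No constant or linear terms (consistent with a singular point). Quadratic part: v**2. Cubic part: -u**3 + 2*u**2*v - 2*u*v**2 - v**3.
The quadratic part v**2 is a perfect square, so there is a single (double) tangent line v = 0, i.e. y = 3. Restricting the cubic part to that line (v = 0) leaves -u**3 ≠ 0, so f is not divisible by v and the branch is v² ≈ u**3 to lowest order — this is a cusp.
Classification: cusp.


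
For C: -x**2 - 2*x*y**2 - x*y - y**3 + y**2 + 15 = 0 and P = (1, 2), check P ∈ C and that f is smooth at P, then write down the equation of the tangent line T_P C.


Tangent line at P: -12*x - 17*y + 46 = 0.

Step 1: f(1, 2) = 0, so P lies on C.
Step 2: partial derivatives
  f_x(x, y) = -2*x - 2*y**2 - y, f_y(x, y) = -4*x*y - x - 3*y**2 + 2*y.
  f_x(P) = -12, f_y(P) = -17 (gradient nonzero, so P is smooth).
Step 3: tangent line at P: -12·(x − 1) + -17·(y − 2) = 0.
Expanding: -12*x - 17*y + 46 = 0.


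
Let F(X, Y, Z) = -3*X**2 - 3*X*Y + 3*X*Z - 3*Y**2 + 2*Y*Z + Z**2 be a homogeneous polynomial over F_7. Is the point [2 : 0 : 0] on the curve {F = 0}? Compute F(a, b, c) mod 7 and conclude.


F(2,0,0) ≡ 2 (mod 7); P is NOT on the curve.

Evaluate F(2, 0, 0) term-by-term (mod 7).
  -3*X**2 ↦ -3·4·1·1 = -12
  -3*X*Y ↦ -3·2·0·1 = 0
  3*X*Z ↦ 3·2·1·0 = 0
  -3*Y**2 ↦ -3·1·0·1 = 0
  2*Y*Z ↦ 2·1·0·0 = 0
  Z**2 ↦ 1·1·1·0 = 0
Sum: F(2, 0, 0) = (-12) + (0) + (0) + (0) + (0) + (0) = -12.
Reducing mod 7: -12 ≡ 2 (mod 7).
Since F(a, b, c) ≡ 2 ≠ 0 (mod 7), P does NOT lie on the curve.


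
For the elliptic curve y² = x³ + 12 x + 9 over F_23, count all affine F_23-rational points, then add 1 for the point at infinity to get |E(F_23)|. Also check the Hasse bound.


Affine points = {(0, 3), (0, 20), (2, 8), (2, 15), (3, 7), (3, 16), (4, 11), (4, 12), (9, 8), (9, 15), (10, 5), (10, 18), (11, 0), (12, 8), (12, 15), (13, 4), (13, 19), (14, 0), (18, 10), (18, 13), (19, 9), (19, 14), (21, 0)}; affine count = 23; |E(F_23)| = 24.

Discriminant check: Δ ∝ 4a³ + 27b² = 4·12³ + 27·9² = 4·1728 + 27·81 ≡ 14 (mod 23). Nonzero ⇒ E is nonsingular.
For each x ∈ F_23, compute rhs = x³ + 12·x + 9 mod 23, then count y ∈ F_23 with y² ≡ rhs.
  x = 0: rhs = 9, matching y values: 3, 20 (2 points).
  x = 1: rhs = 22, matching y values: none (0 points).
  x = 2: rhs = 18, matching y values: 8, 15 (2 points).
  x = 3: rhs = 3, matching y values: 7, 16 (2 points).
  x = 4: rhs = 6, matching y values: 11, 12 (2 points).
  x = 5: rhs = 10, matching y values: none (0 points).
  x = 6: rhs = 21, matching y values: none (0 points).
  x = 7: rhs = 22, matching y values: none (0 points).
  x = 8: rhs = 19, matching y values: none (0 points).
  x = 9: rhs = 18, matching y values: 8, 15 (2 points).
  x = 10: rhs = 2, matching y values: 5, 18 (2 points).
  x = 11: rhs = 0, matching y values: 0 (1 points).
  x = 12: rhs = 18, matching y values: 8, 15 (2 points).
  x = 13: rhs = 16, matching y values: 4, 19 (2 points).
  x = 14: rhs = 0, matching y values: 0 (1 points).
  x = 15: rhs = 22, matching y values: none (0 points).
  x = 16: rhs = 19, matching y values: none (0 points).
  x = 17: rhs = 20, matching y values: none (0 points).
  x = 18: rhs = 8, matching y values: 10, 13 (2 points).
  x = 19: rhs = 12, matching y values: 9, 14 (2 points).
  x = 20: rhs = 15, matching y values: none (0 points).
  x = 21: rhs = 0, matching y values: 0 (1 points).
  x = 22: rhs = 19, matching y values: none (0 points).
Total affine count: 23.
Full point count |E(F_23)| = 23 + 1 = 24.
Hasse bound: |24 − (23+1)| = |0| = 0 ≤ 2√23 ≈ 9.5917 ✓.


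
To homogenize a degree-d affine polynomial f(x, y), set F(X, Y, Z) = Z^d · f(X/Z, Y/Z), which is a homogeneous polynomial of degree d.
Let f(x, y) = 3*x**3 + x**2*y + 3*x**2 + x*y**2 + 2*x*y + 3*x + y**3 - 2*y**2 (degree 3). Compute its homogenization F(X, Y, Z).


F(X, Y, Z) = 3*X**3 + X**2*Y + 3*X**2*Z + X*Y**2 + 2*X*Y*Z + 3*X*Z**2 + Y**3 - 2*Y**2*Z

deg(f) = 3.
Substitute x = X/Z, y = Y/Z into f, then multiply by Z^3.
  monomial 3·x^3·y^0 ↦ 3·X^3·Y^0·Z^0.
  monomial 1·x^2·y^1 ↦ 1·X^2·Y^1·Z^0.
  monomial 3·x^2·y^0 ↦ 3·X^2·Y^0·Z^1.
  monomial 1·x^1·y^2 ↦ 1·X^1·Y^2·Z^0.
  monomial 2·x^1·y^1 ↦ 2·X^1·Y^1·Z^1.
  monomial 3·x^1·y^0 ↦ 3·X^1·Y^0·Z^2.
  monomial 1·x^0·y^3 ↦ 1·X^0·Y^3·Z^0.
  monomial -2·x^0·y^2 ↦ -2·X^0·Y^2·Z^1.
Collecting: F(X, Y, Z) = 3*X**3 + X**2*Y + 3*X**2*Z + X*Y**2 + 2*X*Y*Z + 3*X*Z**2 + Y**3 - 2*Y**2*Z.


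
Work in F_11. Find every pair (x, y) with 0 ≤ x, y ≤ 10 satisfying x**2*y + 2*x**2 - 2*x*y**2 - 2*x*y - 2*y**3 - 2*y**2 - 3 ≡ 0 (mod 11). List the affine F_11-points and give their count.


Affine F_11-points: {(0, 8), (1, 6), (4, 2), (4, 6), (4, 9), (5, 7), (5, 10), (6, 1), (6, 4), (6, 10), (8, 4), (10, 1), (10, 2), (10, 8)}; count = 14.

For each of the 121 pairs (x, y) ∈ F_11², evaluate f(x, y) mod 11. Record the zeros.
  x = 0: [0↦8, 1↦4, 2↦6, 3↦2, 4↦2, 5↦5, 6↦10, 7↦5, 8↦0, 9↦5, 10↦8]  zeros at y ∈ {8}
  x = 1: [0↦10, 1↦3, 2↦9, 3↦5, 4↦1, 5↦7, 6↦0, 7↦1, 8↦9, 9↦1, 10↦9]  zeros at y ∈ {6}
  x = 2: [0↦5, 1↦8, 2↦9, 3↦7, 4↦1, 5↦1, 6↦6, 7↦4, 8↦5, 9↦8, 10↦1]  zeros at y ∈ ∅
  x = 3: [0↦4, 1↦8, 2↦6, 3↦8, 4↦2, 5↦9, 6↦6, 7↦3, 8↦10, 9↦4, 10↦6]  zeros at y ∈ ∅
  x = 4: [0↦7, 1↦3, 2↦0, 3↦8, 4↦4, 5↦9, 6↦0, 7↦9, 8↦2, 9↦0, 10↦2]  zeros at y ∈ {2, 6, 9}
  x = 5: [0↦3, 1↦4, 2↦2, 3↦7, 4↦7, 5↦1, 6↦10, 7↦0, 8↦3, 9↦7, 10↦0]  zeros at y ∈ {7, 10}
  x = 6: [0↦3, 1↦0, 2↦1, 3↦5, 4↦0, 5↦7, 6↦3, 7↦9, 8↦2, 9↦3, 10↦0]  zeros at y ∈ {1, 4, 10}
  x = 7: [0↦7, 1↦2, 2↦8, 3↦2, 4↦5, 5↦5, 6↦1, 7↦3, 8↦10, 9↦10, 10↦2]  zeros at y ∈ ∅
  x = 8: [0↦4, 1↦10, 2↦1, 3↦9, 4↦0, 5↦6, 6↦4, 7↦4, 8↦5, 9↦6, 10↦6]  zeros at y ∈ {4}
  x = 9: [0↦5, 1↦2, 2↦2, 3↦4, 4↦7, 5↦10, 6↦1, 7↦1, 8↦9, 9↦2, 10↦1]  zeros at y ∈ ∅
  x = 10: [0↦10, 1↦0, 2↦0, 3↦9, 4↦4, 5↦6, 6↦3, 7↦5, 8↦0, 9↦9, 10↦9]  zeros at y ∈ {1, 2, 8}
Collecting zeros: affine points = {(0, 8), (1, 6), (4, 2), (4, 6), (4, 9), (5, 7), (5, 10), (6, 1), (6, 4), (6, 10), (8, 4), (10, 1), (10, 2), (10, 8)}.
Total count |C(F_11)_aff| = 14.


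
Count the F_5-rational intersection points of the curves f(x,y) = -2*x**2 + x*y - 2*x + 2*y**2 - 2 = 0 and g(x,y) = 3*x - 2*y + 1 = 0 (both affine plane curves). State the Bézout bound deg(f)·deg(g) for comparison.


Common zeros: {(2, 1)}; count = 1; Bézout bound = 2.

deg(f) = 2, deg(g) = 1, so Bézout bound = 2.
Scan x ∈ F_5. For each x, list the y ∈ F_5 with f(x, y) ≡ 0 and those with g(x, y) ≡ 0 (mod 5); the common zeros in that column are the intersection.
  x = 0: f ≡ 0 at y ∈ {1, 4}; g ≡ 0 at y ∈ {3}; common: ∅.
  x = 1: f ≡ 0 at y ∈ {3, 4}; g ≡ 0 at y ∈ {2}; common: ∅.
  x = 2: f ≡ 0 at y ∈ {1, 3}; g ≡ 0 at y ∈ {1}; common: {1}.
  x = 3: f ≡ 0 at y ∈ ∅; g ≡ 0 at y ∈ {0}; common: ∅.
  x = 4: f ≡ 0 at y ∈ ∅; g ≡ 0 at y ∈ {4}; common: ∅.
Collecting: common zeros = {(2, 1)}, so the count is 1.
Comparison with the Bézout bound: 1 ≤ 2 = deg(f)·deg(g), as expected for curves with no common component (the affine F_5-count falls short of the bound because intersections may lie at infinity, over extension fields, or carry multiplicity).


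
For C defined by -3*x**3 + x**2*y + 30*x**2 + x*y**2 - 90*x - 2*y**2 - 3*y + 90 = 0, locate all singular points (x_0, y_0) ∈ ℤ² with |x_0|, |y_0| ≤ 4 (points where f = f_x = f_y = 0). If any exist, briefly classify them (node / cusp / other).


Singular points: {(3, -3)}; classification: cusp.

Compute partial derivatives:
  f_x = -9*x**2 + 2*x*y + 60*x + y**2 - 90.
  f_y = x**2 + 2*x*y - 4*y - 3.
Scan x_0 ∈ {−4, ..., 4}. For each x_0, f_y(x_0, y) is a polynomial in y; find its integer roots y ∈ {−4, ..., 4}, then test f_x and f at those candidates.
  x = -4: f_y(-4, y) = 13 - 12*y; no integer root y with |y| ≤ 4.
  x = -3: f_y(-3, y) = 6 - 10*y; no integer root y with |y| ≤ 4.
  x = -2: f_y(-2, y) = 1 - 8*y; no integer root y with |y| ≤ 4.
  x = -1: f_y(-1, y) = -6*y - 2; no integer root y with |y| ≤ 4.
  x = 0: f_y(0, y) = -4*y - 3; no integer root y with |y| ≤ 4.
  x = 1: f_y(1, y) = -2*y - 2; vanishes at y ∈ {-1}. (1, -1): f_x = -40 ≠ 0.
  x = 2: f_y(2, y) = 1; no integer root y with |y| ≤ 4.
  x = 3: f_y(3, y) = 2*y + 6; vanishes at y ∈ {-3}. (3, -3): f_x = 0, f = 0 — SINGULAR.
  x = 4: f_y(4, y) = 4*y + 13; no integer root y with |y| ≤ 4.
Only singular point on the grid: (3, -3).
Classify: substitute x = 3 + u, y = -3 + v and expand: f = -3*u**3 + u**2*v + u*v**2 + v**2.
No constant or linear terms (consistent with a singular point). Quadratic part: v**2. Cubic part: -3*u**3 + u**2*v + u*v**2.
The quadratic part v**2 is a perfect square, so there is a single (double) tangent line v = 0, i.e. y = -3. Restricting the cubic part to that line (v = 0) leaves -3*u**3 ≠ 0, so f is not divisible by v and the branch is v² ≈ 3*u**3 to lowest order — this is a cusp.
Classification: cusp.


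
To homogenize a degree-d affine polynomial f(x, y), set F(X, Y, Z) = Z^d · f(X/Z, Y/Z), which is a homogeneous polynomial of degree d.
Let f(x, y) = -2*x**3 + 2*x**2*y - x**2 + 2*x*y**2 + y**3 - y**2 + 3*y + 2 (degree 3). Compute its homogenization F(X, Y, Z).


F(X, Y, Z) = -2*X**3 + 2*X**2*Y - X**2*Z + 2*X*Y**2 + Y**3 - Y**2*Z + 3*Y*Z**2 + 2*Z**3

deg(f) = 3.
Substitute x = X/Z, y = Y/Z into f, then multiply by Z^3.
  monomial -2·x^3·y^0 ↦ -2·X^3·Y^0·Z^0.
  monomial 2·x^2·y^1 ↦ 2·X^2·Y^1·Z^0.
  monomial -1·x^2·y^0 ↦ -1·X^2·Y^0·Z^1.
  monomial 2·x^1·y^2 ↦ 2·X^1·Y^2·Z^0.
  monomial 1·x^0·y^3 ↦ 1·X^0·Y^3·Z^0.
  monomial -1·x^0·y^2 ↦ -1·X^0·Y^2·Z^1.
  monomial 3·x^0·y^1 ↦ 3·X^0·Y^1·Z^2.
  monomial 2·x^0·y^0 ↦ 2·X^0·Y^0·Z^3.
Collecting: F(X, Y, Z) = -2*X**3 + 2*X**2*Y - X**2*Z + 2*X*Y**2 + Y**3 - Y**2*Z + 3*Y*Z**2 + 2*Z**3.


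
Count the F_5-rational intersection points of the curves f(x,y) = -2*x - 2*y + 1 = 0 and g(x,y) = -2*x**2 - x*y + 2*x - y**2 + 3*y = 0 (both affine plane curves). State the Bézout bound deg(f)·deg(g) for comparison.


Common zeros: {(0, 3), (1, 2)}; count = 2; Bézout bound = 2.

deg(f) = 1, deg(g) = 2, so Bézout bound = 2.
Scan x ∈ F_5. For each x, list the y ∈ F_5 with f(x, y) ≡ 0 and those with g(x, y) ≡ 0 (mod 5); the common zeros in that column are the intersection.
  x = 0: f ≡ 0 at y ∈ {3}; g ≡ 0 at y ∈ {0, 3}; common: {3}.
  x = 1: f ≡ 0 at y ∈ {2}; g ≡ 0 at y ∈ {0, 2}; common: {2}.
  x = 2: f ≡ 0 at y ∈ {1}; g ≡ 0 at y ∈ {3}; common: ∅.
  x = 3: f ≡ 0 at y ∈ {0}; g ≡ 0 at y ∈ ∅; common: ∅.
  x = 4: f ≡ 0 at y ∈ {4}; g ≡ 0 at y ∈ {2}; common: ∅.
Collecting: common zeros = {(0, 3), (1, 2)}, so the count is 2.
Comparison with the Bézout bound: 2 ≤ 2 = deg(f)·deg(g), as expected for curves with no common component (the bound is attained).


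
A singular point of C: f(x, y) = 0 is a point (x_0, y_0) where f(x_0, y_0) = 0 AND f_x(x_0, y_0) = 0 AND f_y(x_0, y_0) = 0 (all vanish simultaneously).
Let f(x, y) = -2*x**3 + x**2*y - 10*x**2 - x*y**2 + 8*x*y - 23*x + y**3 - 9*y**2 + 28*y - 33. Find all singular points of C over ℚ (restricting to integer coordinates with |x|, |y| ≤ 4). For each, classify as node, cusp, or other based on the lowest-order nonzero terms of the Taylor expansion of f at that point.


Singular points: {(-1, 3)}; classification: node.

Compute partial derivatives:
  f_x = -6*x**2 + 2*x*y - 20*x - y**2 + 8*y - 23.
  f_y = x**2 - 2*x*y + 8*x + 3*y**2 - 18*y + 28.
Scan x_0 ∈ {−4, ..., 4}. For each x_0, f_y(x_0, y) is a polynomial in y; find its integer roots y ∈ {−4, ..., 4}, then test f_x and f at those candidates.
  x = -4: f_y(-4, y) = 3*y**2 - 10*y + 12; no integer root y with |y| ≤ 4.
  x = -3: f_y(-3, y) = 3*y**2 - 12*y + 13; no integer root y with |y| ≤ 4.
  x = -2: f_y(-2, y) = 3*y**2 - 14*y + 16; vanishes at y ∈ {2}. (-2, 2): f_x = -3 ≠ 0.
  x = -1: f_y(-1, y) = 3*y**2 - 16*y + 21; vanishes at y ∈ {3}. (-1, 3): f_x = 0, f = 0 — SINGULAR.
  x = 0: f_y(0, y) = 3*y**2 - 18*y + 28; no integer root y with |y| ≤ 4.
  x = 1: f_y(1, y) = 3*y**2 - 20*y + 37; no integer root y with |y| ≤ 4.
  x = 2: f_y(2, y) = 3*y**2 - 22*y + 48; no integer root y with |y| ≤ 4.
  x = 3: f_y(3, y) = 3*y**2 - 24*y + 61; no integer root y with |y| ≤ 4.
  x = 4: f_y(4, y) = 3*y**2 - 26*y + 76; no integer root y with |y| ≤ 4.
Only singular point on the grid: (-1, 3).
Classify: substitute x = -1 + u, y = 3 + v and expand: f = -2*u**3 + u**2*v - u**2 - u*v**2 + v**3 + v**2.
No constant or linear terms (consistent with a singular point). Quadratic part: -u**2 + v**2. Cubic part: -2*u**3 + u**2*v - u*v**2 + v**3.
The quadratic part v**2 - u**2 = (v − u)(v + u) splits into two distinct linear factors, so there are two distinct tangent lines y − 3 = ±(x − -1) — this is a node (ordinary double point).
Classification: node.


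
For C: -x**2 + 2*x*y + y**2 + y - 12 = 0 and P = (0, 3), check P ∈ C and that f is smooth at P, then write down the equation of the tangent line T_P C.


Tangent line at P: 6*x + 7*y - 21 = 0.

Step 1: f(0, 3) = 0, so P lies on C.
Step 2: partial derivatives
  f_x(x, y) = -2*x + 2*y, f_y(x, y) = 2*x + 2*y + 1.
  f_x(P) = 6, f_y(P) = 7 (gradient nonzero, so P is smooth).
Step 3: tangent line at P: 6·(x − 0) + 7·(y − 3) = 0.
Expanding: 6*x + 7*y - 21 = 0.


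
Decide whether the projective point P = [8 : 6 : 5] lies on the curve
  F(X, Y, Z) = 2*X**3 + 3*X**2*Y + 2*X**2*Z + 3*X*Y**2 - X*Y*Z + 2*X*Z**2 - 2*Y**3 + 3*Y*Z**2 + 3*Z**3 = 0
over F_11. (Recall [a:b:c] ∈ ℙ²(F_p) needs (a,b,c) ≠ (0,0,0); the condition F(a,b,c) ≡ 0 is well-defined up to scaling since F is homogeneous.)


F(8,6,5) ≡ 9 (mod 11); P is NOT on the curve.

Evaluate F(8, 6, 5) term-by-term (mod 11).
  2*X**3 ↦ 2·512·1·1 = 1024
  3*X**2*Y ↦ 3·64·6·1 = 1152
  2*X**2*Z ↦ 2·64·1·5 = 640
  3*X*Y**2 ↦ 3·8·36·1 = 864
  -X*Y*Z ↦ -1·8·6·5 = -240
  2*X*Z**2 ↦ 2·8·1·25 = 400
  -2*Y**3 ↦ -2·1·216·1 = -432
  3*Y*Z**2 ↦ 3·1·6·25 = 450
  3*Z**3 ↦ 3·1·1·125 = 375
Sum: F(8, 6, 5) = (1024) + (1152) + (640) + (864) + (-240) + (400) + (-432) + (450) + (375) = 4233.
Reducing mod 11: 4233 ≡ 9 (mod 11).
Since F(a, b, c) ≡ 9 ≠ 0 (mod 11), P does NOT lie on the curve.


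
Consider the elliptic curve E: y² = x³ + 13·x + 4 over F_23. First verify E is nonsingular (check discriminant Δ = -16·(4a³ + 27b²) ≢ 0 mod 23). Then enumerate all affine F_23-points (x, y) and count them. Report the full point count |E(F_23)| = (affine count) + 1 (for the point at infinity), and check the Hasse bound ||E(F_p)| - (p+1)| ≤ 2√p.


Affine points = {(0, 2), (0, 21), (1, 8), (1, 15), (3, 1), (3, 22), (7, 1), (7, 22), (11, 11), (11, 12), (12, 5), (12, 18), (13, 1), (13, 22), (14, 3), (14, 20), (15, 3), (15, 20), (17, 3), (17, 20), (19, 7), (19, 16), (21, 4), (21, 19), (22, 6), (22, 17)}; affine count = 26; |E(F_23)| = 27.

Discriminant check: Δ ∝ 4a³ + 27b² = 4·13³ + 27·4² = 4·2197 + 27·16 ≡ 20 (mod 23). Nonzero ⇒ E is nonsingular.
For each x ∈ F_23, compute rhs = x³ + 13·x + 4 mod 23, then count y ∈ F_23 with y² ≡ rhs.
  x = 0: rhs = 4, matching y values: 2, 21 (2 points).
  x = 1: rhs = 18, matching y values: 8, 15 (2 points).
  x = 2: rhs = 15, matching y values: none (0 points).
  x = 3: rhs = 1, matching y values: 1, 22 (2 points).
  x = 4: rhs = 5, matching y values: none (0 points).
  x = 5: rhs = 10, matching y values: none (0 points).
  x = 6: rhs = 22, matching y values: none (0 points).
  x = 7: rhs = 1, matching y values: 1, 22 (2 points).
  x = 8: rhs = 22, matching y values: none (0 points).
  x = 9: rhs = 22, matching y values: none (0 points).
  x = 10: rhs = 7, matching y values: none (0 points).
  x = 11: rhs = 6, matching y values: 11, 12 (2 points).
  x = 12: rhs = 2, matching y values: 5, 18 (2 points).
  x = 13: rhs = 1, matching y values: 1, 22 (2 points).
  x = 14: rhs = 9, matching y values: 3, 20 (2 points).
  x = 15: rhs = 9, matching y values: 3, 20 (2 points).
  x = 16: rhs = 7, matching y values: none (0 points).
  x = 17: rhs = 9, matching y values: 3, 20 (2 points).
  x = 18: rhs = 21, matching y values: none (0 points).
  x = 19: rhs = 3, matching y values: 7, 16 (2 points).
  x = 20: rhs = 7, matching y values: none (0 points).
  x = 21: rhs = 16, matching y values: 4, 19 (2 points).
  x = 22: rhs = 13, matching y values: 6, 17 (2 points).
Total affine count: 26.
Full point count |E(F_23)| = 26 + 1 = 27.
Hasse bound: |27 − (23+1)| = |3| = 3 ≤ 2√23 ≈ 9.5917 ✓.


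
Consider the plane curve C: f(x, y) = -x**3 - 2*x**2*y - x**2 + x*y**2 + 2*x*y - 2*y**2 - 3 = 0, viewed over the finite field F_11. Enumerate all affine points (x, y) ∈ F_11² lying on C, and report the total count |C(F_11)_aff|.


Affine F_11-points: {(0, 2), (0, 9), (2, 10), (3, 3), (3, 9), (5, 7), (5, 10)}; count = 7.

For each of the 121 pairs (x, y) ∈ F_11², evaluate f(x, y) mod 11. Record the zeros.
  x = 0: [0↦8, 1↦6, 2↦0, 3↦1, 4↦9, 5↦2, 6↦2, 7↦9, 8↦1, 9↦0, 10↦6]  zeros at y ∈ {2, 9}
  x = 1: [0↦6, 1↦5, 2↦2, 3↦8, 4↦1, 5↦3, 6↦3, 7↦1, 8↦8, 9↦2, 10↦5]  zeros at y ∈ ∅
  x = 2: [0↦7, 1↦3, 2↦10, 3↦6, 4↦2, 5↦9, 6↦5, 7↦1, 8↦8, 9↦4, 10↦0]  zeros at y ∈ {10}
  x = 3: [0↦5, 1↦5, 2↦7, 3↦0, 4↦6, 5↦3, 6↦2, 7↦3, 8↦6, 9↦0, 10↦7]  zeros at y ∈ {3, 9}
  x = 4: [0↦5, 1↦5, 2↦9, 3↦6, 4↦7, 5↦1, 6↦10, 7↦1, 8↦7, 9↦6, 10↦9]  zeros at y ∈ ∅
  x = 5: [0↦1, 1↦8, 2↦10, 3↦7, 4↦10, 5↦8, 6↦1, 7↦0, 8↦5, 9↦5, 10↦0]  zeros at y ∈ {7, 10}
  x = 6: [0↦9, 1↦8, 2↦4, 3↦8, 4↦9, 5↦7, 6↦2, 7↦5, 8↦5, 9↦2, 10↦7]  zeros at y ∈ ∅
  x = 7: [0↦1, 1↦10, 2↦7, 3↦3, 4↦9, 5↦3, 6↦7, 7↦10, 8↦1, 9↦2, 10↦2]  zeros at y ∈ ∅
  x = 8: [0↦4, 1↦8, 2↦2, 3↦8, 4↦4, 5↦1, 6↦10, 7↦9, 8↦9, 9↦10, 10↦1]  zeros at y ∈ ∅
  x = 9: [0↦1, 1↦7, 2↦5, 3↦6, 4↦10, 5↦6, 6↦5, 7↦7, 8↦1, 9↦9, 10↦9]  zeros at y ∈ ∅
  x = 10: [0↦8, 1↦1, 2↦10, 3↦2, 4↦10, 5↦1, 6↦8, 7↦9, 8↦4, 9↦4, 10↦9]  zeros at y ∈ ∅
Collecting zeros: affine points = {(0, 2), (0, 9), (2, 10), (3, 3), (3, 9), (5, 7), (5, 10)}.
Total count |C(F_11)_aff| = 7.


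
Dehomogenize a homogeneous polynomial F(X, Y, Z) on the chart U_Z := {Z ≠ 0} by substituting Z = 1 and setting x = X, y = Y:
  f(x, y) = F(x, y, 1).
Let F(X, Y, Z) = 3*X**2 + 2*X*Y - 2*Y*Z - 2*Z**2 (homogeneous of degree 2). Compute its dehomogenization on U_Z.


f(x, y) = 3*x**2 + 2*x*y - 2*y - 2

On U_Z we set Z = 1. Each monomial c·X^i·Y^j·Z^k in F becomes c·x^i·y^j·1^k = c·x^i·y^j.
Substituting Z = 1: F(X, Y, 1) = 3*x**2 + 2*x*y - 2*y - 2.
Note: deg(f) ≤ deg(F) = 2; strict inequality happens when F is divisible by Z (lost terms).


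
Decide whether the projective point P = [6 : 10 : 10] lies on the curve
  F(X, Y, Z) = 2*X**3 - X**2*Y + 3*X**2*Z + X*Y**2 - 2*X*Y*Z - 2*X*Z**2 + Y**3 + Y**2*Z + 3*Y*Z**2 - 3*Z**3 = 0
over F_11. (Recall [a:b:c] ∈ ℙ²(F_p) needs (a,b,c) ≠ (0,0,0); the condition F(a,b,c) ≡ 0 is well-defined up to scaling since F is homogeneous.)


F(6,10,10) ≡ 10 (mod 11); P is NOT on the curve.

Evaluate F(6, 10, 10) term-by-term (mod 11).
  2*X**3 ↦ 2·216·1·1 = 432
  -X**2*Y ↦ -1·36·10·1 = -360
  3*X**2*Z ↦ 3·36·1·10 = 1080
  X*Y**2 ↦ 1·6·100·1 = 600
  -2*X*Y*Z ↦ -2·6·10·10 = -1200
  -2*X*Z**2 ↦ -2·6·1·100 = -1200
  Y**3 ↦ 1·1·1000·1 = 1000
  Y**2*Z ↦ 1·1·100·10 = 1000
  3*Y*Z**2 ↦ 3·1·10·100 = 3000
  -3*Z**3 ↦ -3·1·1·1000 = -3000
Sum: F(6, 10, 10) = (432) + (-360) + (1080) + (600) + (-1200) + (-1200) + (1000) + (1000) + (3000) + (-3000) = 1352.
Reducing mod 11: 1352 ≡ 10 (mod 11).
Since F(a, b, c) ≡ 10 ≠ 0 (mod 11), P does NOT lie on the curve.


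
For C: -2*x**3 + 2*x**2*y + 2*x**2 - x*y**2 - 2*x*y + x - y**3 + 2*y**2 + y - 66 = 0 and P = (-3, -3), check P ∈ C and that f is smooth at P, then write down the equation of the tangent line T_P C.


Tangent line at P: -32*x - 32*y - 192 = 0.

Step 1: f(-3, -3) = 0, so P lies on C.
Step 2: partial derivatives
  f_x(x, y) = -6*x**2 + 4*x*y + 4*x - y**2 - 2*y + 1, f_y(x, y) = 2*x**2 - 2*x*y - 2*x - 3*y**2 + 4*y + 1.
  f_x(P) = -32, f_y(P) = -32 (gradient nonzero, so P is smooth).
Step 3: tangent line at P: -32·(x − -3) + -32·(y − -3) = 0.
Expanding: -32*x - 32*y - 192 = 0.


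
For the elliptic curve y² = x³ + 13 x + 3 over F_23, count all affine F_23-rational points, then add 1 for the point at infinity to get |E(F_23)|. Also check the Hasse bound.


Affine points = {(0, 7), (0, 16), (3, 0), (4, 2), (4, 21), (5, 3), (5, 20), (7, 0), (10, 11), (10, 12), (12, 1), (12, 22), (13, 0), (14, 10), (14, 13), (15, 10), (15, 13), (16, 11), (16, 12), (17, 10), (17, 13), (19, 5), (19, 18), (20, 11), (20, 12), (22, 9), (22, 14)}; affine count = 27; |E(F_23)| = 28.

Discriminant check: Δ ∝ 4a³ + 27b² = 4·13³ + 27·3² = 4·2197 + 27·9 ≡ 15 (mod 23). Nonzero ⇒ E is nonsingular.
For each x ∈ F_23, compute rhs = x³ + 13·x + 3 mod 23, then count y ∈ F_23 with y² ≡ rhs.
  x = 0: rhs = 3, matching y values: 7, 16 (2 points).
  x = 1: rhs = 17, matching y values: none (0 points).
  x = 2: rhs = 14, matching y values: none (0 points).
  x = 3: rhs = 0, matching y values: 0 (1 points).
  x = 4: rhs = 4, matching y values: 2, 21 (2 points).
  x = 5: rhs = 9, matching y values: 3, 20 (2 points).
  x = 6: rhs = 21, matching y values: none (0 points).
  x = 7: rhs = 0, matching y values: 0 (1 points).
  x = 8: rhs = 21, matching y values: none (0 points).
  x = 9: rhs = 21, matching y values: none (0 points).
  x = 10: rhs = 6, matching y values: 11, 12 (2 points).
  x = 11: rhs = 5, matching y values: none (0 points).
  x = 12: rhs = 1, matching y values: 1, 22 (2 points).
  x = 13: rhs = 0, matching y values: 0 (1 points).
  x = 14: rhs = 8, matching y values: 10, 13 (2 points).
  x = 15: rhs = 8, matching y values: 10, 13 (2 points).
  x = 16: rhs = 6, matching y values: 11, 12 (2 points).
  x = 17: rhs = 8, matching y values: 10, 13 (2 points).
  x = 18: rhs = 20, matching y values: none (0 points).
  x = 19: rhs = 2, matching y values: 5, 18 (2 points).
  x = 20: rhs = 6, matching y values: 11, 12 (2 points).
  x = 21: rhs = 15, matching y values: none (0 points).
  x = 22: rhs = 12, matching y values: 9, 14 (2 points).
Total affine count: 27.
Full point count |E(F_23)| = 27 + 1 = 28.
Hasse bound: |28 − (23+1)| = |4| = 4 ≤ 2√23 ≈ 9.5917 ✓.


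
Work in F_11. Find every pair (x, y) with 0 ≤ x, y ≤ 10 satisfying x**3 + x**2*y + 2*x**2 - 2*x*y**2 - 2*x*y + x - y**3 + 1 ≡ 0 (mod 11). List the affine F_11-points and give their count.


Affine F_11-points: {(0, 1), (2, 3), (2, 6), (2, 9), (3, 4), (4, 2), (6, 6), (8, 0), (10, 9)}; count = 9.

For each of the 121 pairs (x, y) ∈ F_11², evaluate f(x, y) mod 11. Record the zeros.
  x = 0: [0↦1, 1↦0, 2↦4, 3↦7, 4↦3, 5↦8, 6↦5, 7↦10, 8↦6, 9↦9, 10↦2]  zeros at y ∈ {1}
  x = 1: [0↦5, 1↦1, 2↦9, 3↦1, 4↦4, 5↦1, 6↦8, 7↦8, 8↦6, 9↦7, 10↦5]  zeros at y ∈ ∅
  x = 2: [0↦8, 1↦3, 2↦6, 3↦0, 4↦1, 5↦3, 6↦0, 7↦8, 8↦10, 9↦0, 10↦5]  zeros at y ∈ {3, 6, 9}
  x = 3: [0↦5, 1↦1, 2↦1, 3↦10, 4↦0, 5↦9, 6↦9, 7↦5, 8↦2, 9↦5, 10↦8]  zeros at y ∈ {4}
  x = 4: [0↦2, 1↦1, 2↦0, 3↦4, 4↦7, 5↦3, 6↦8, 7↦5, 8↦10, 9↦6, 10↦9]  zeros at y ∈ {2}
  x = 5: [0↦5, 1↦9, 2↦9, 3↦10, 4↦6, 5↦2, 6↦3, 7↦3, 8↦7, 9↦9, 10↦3]  zeros at y ∈ ∅
  x = 6: [0↦9, 1↦9, 2↦1, 3↦1, 4↦3, 5↦1, 6↦0, 7↦5, 8↦10, 9↦9, 10↦7]  zeros at y ∈ {6}
  x = 7: [0↦9, 1↦7, 2↦4, 3↦5, 4↦4, 5↦6, 6↦5, 7↦6, 8↦3, 9↦1, 10↦5]  zeros at y ∈ ∅
  x = 8: [0↦0, 1↦9, 2↦2, 3↦6, 4↦4, 5↦1, 6↦2, 7↦1, 8↦3, 9↦2, 10↦3]  zeros at y ∈ {0}
  x = 9: [0↦10, 1↦10, 2↦1, 3↦10, 4↦9, 5↦3, 6↦8, 7↦7, 8↦5, 9↦7, 10↦7]  zeros at y ∈ ∅
  x = 10: [0↦1, 1↦5, 2↦7, 3↦1, 4↦3, 5↦7, 6↦7, 7↦8, 8↦4, 9↦0, 10↦1]  zeros at y ∈ {9}
Collecting zeros: affine points = {(0, 1), (2, 3), (2, 6), (2, 9), (3, 4), (4, 2), (6, 6), (8, 0), (10, 9)}.
Total count |C(F_11)_aff| = 9.


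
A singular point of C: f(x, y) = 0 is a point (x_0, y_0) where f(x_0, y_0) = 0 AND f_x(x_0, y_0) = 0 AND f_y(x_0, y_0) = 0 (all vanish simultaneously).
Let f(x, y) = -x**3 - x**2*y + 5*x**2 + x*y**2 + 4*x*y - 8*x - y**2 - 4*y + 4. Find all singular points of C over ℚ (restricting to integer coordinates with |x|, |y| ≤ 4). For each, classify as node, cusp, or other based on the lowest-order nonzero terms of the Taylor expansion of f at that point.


Singular points: {(2, 0)}; classification: node.

Compute partial derivatives:
  f_x = -3*x**2 - 2*x*y + 10*x + y**2 + 4*y - 8.
  f_y = -x**2 + 2*x*y + 4*x - 2*y - 4.
Scan x_0 ∈ {−4, ..., 4}. For each x_0, f_y(x_0, y) is a polynomial in y; find its integer roots y ∈ {−4, ..., 4}, then test f_x and f at those candidates.
  x = -4: f_y(-4, y) = -10*y - 36; no integer root y with |y| ≤ 4.
  x = -3: f_y(-3, y) = -8*y - 25; no integer root y with |y| ≤ 4.
  x = -2: f_y(-2, y) = -6*y - 16; no integer root y with |y| ≤ 4.
  x = -1: f_y(-1, y) = -4*y - 9; no integer root y with |y| ≤ 4.
  x = 0: f_y(0, y) = -2*y - 4; vanishes at y ∈ {-2}. (0, -2): f_x = -12 ≠ 0.
  x = 1: f_y(1, y) = -1; no integer root y with |y| ≤ 4.
  x = 2: f_y(2, y) = 2*y; vanishes at y ∈ {0}. (2, 0): f_x = 0, f = 0 — SINGULAR.
  x = 3: f_y(3, y) = 4*y - 1; no integer root y with |y| ≤ 4.
  x = 4: f_y(4, y) = 6*y - 4; no integer root y with |y| ≤ 4.
Only singular point on the grid: (2, 0).
Classify: substitute x = 2 + u, y = 0 + v and expand: f = -u**3 - u**2*v - u**2 + u*v**2 + v**2.
No constant or linear terms (consistent with a singular point). Quadratic part: -u**2 + v**2. Cubic part: -u**3 - u**2*v + u*v**2.
The quadratic part v**2 - u**2 = (v − u)(v + u) splits into two distinct linear factors, so there are two distinct tangent lines y − 0 = ±(x − 2) — this is a node (ordinary double point).
Classification: node.


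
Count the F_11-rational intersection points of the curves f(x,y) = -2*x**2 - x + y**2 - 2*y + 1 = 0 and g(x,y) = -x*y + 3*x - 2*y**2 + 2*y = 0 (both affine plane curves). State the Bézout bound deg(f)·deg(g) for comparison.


Common zeros: {(0, 1), (1, 7)}; count = 2; Bézout bound = 4.

deg(f) = 2, deg(g) = 2, so Bézout bound = 4.
Scan x ∈ F_11. For each x, list the y ∈ F_11 with f(x, y) ≡ 0 and those with g(x, y) ≡ 0 (mod 11); the common zeros in that column are the intersection.
  x = 0: f ≡ 0 at y ∈ {1}; g ≡ 0 at y ∈ {0, 1}; common: {1}.
  x = 1: f ≡ 0 at y ∈ {6, 7}; g ≡ 0 at y ∈ {7, 10}; common: {7}.
  x = 2: f ≡ 0 at y ∈ ∅; g ≡ 0 at y ∈ {5, 6}; common: ∅.
  x = 3: f ≡ 0 at y ∈ ∅; g ≡ 0 at y ∈ ∅; common: ∅.
  x = 4: f ≡ 0 at y ∈ {6, 7}; g ≡ 0 at y ∈ {2, 8}; common: ∅.
  x = 5: f ≡ 0 at y ∈ {1}; g ≡ 0 at y ∈ ∅; common: ∅.
  x = 6: f ≡ 0 at y ∈ {0, 2}; g ≡ 0 at y ∈ ∅; common: ∅.
  x = 7: f ≡ 0 at y ∈ ∅; g ≡ 0 at y ∈ ∅; common: ∅.
  x = 8: f ≡ 0 at y ∈ {3, 10}; g ≡ 0 at y ∈ ∅; common: ∅.
  x = 9: f ≡ 0 at y ∈ ∅; g ≡ 0 at y ∈ {4, 9}; common: ∅.
  x = 10: f ≡ 0 at y ∈ {0, 2}; g ≡ 0 at y ∈ ∅; common: ∅.
Collecting: common zeros = {(0, 1), (1, 7)}, so the count is 2.
Comparison with the Bézout bound: 2 ≤ 4 = deg(f)·deg(g), as expected for curves with no common component (the affine F_11-count falls short of the bound because intersections may lie at infinity, over extension fields, or carry multiplicity).


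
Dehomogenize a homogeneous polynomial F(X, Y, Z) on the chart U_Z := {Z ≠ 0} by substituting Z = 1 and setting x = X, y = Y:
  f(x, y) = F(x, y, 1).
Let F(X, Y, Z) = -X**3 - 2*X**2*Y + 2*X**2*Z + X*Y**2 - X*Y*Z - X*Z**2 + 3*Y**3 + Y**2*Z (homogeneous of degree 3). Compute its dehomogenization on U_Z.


f(x, y) = -x**3 - 2*x**2*y + 2*x**2 + x*y**2 - x*y - x + 3*y**3 + y**2

On U_Z we set Z = 1. Each monomial c·X^i·Y^j·Z^k in F becomes c·x^i·y^j·1^k = c·x^i·y^j.
Substituting Z = 1: F(X, Y, 1) = -x**3 - 2*x**2*y + 2*x**2 + x*y**2 - x*y - x + 3*y**3 + y**2.
Note: deg(f) ≤ deg(F) = 3; strict inequality happens when F is divisible by Z (lost terms).


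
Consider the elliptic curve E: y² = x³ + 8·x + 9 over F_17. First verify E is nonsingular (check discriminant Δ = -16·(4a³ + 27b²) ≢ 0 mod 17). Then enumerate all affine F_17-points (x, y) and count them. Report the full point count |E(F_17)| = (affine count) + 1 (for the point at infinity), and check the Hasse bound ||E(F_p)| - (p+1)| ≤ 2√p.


Affine points = {(0, 3), (0, 14), (1, 1), (1, 16), (2, 4), (2, 13), (3, 3), (3, 14), (5, 2), (5, 15), (6, 1), (6, 16), (7, 0), (10, 1), (10, 16), (11, 0), (13, 7), (13, 10), (14, 3), (14, 14), (15, 6), (15, 11), (16, 0)}; affine count = 23; |E(F_17)| = 24.

Discriminant check: Δ ∝ 4a³ + 27b² = 4·8³ + 27·9² = 4·512 + 27·81 ≡ 2 (mod 17). Nonzero ⇒ E is nonsingular.
For each x ∈ F_17, compute rhs = x³ + 8·x + 9 mod 17, then count y ∈ F_17 with y² ≡ rhs.
  x = 0: rhs = 9, matching y values: 3, 14 (2 points).
  x = 1: rhs = 1, matching y values: 1, 16 (2 points).
  x = 2: rhs = 16, matching y values: 4, 13 (2 points).
  x = 3: rhs = 9, matching y values: 3, 14 (2 points).
  x = 4: rhs = 3, matching y values: none (0 points).
  x = 5: rhs = 4, matching y values: 2, 15 (2 points).
  x = 6: rhs = 1, matching y values: 1, 16 (2 points).
  x = 7: rhs = 0, matching y values: 0 (1 points).
  x = 8: rhs = 7, matching y values: none (0 points).
  x = 9: rhs = 11, matching y values: none (0 points).
  x = 10: rhs = 1, matching y values: 1, 16 (2 points).
  x = 11: rhs = 0, matching y values: 0 (1 points).
  x = 12: rhs = 14, matching y values: none (0 points).
  x = 13: rhs = 15, matching y values: 7, 10 (2 points).
  x = 14: rhs = 9, matching y values: 3, 14 (2 points).
  x = 15: rhs = 2, matching y values: 6, 11 (2 points).
  x = 16: rhs = 0, matching y values: 0 (1 points).
Total affine count: 23.
Full point count |E(F_17)| = 23 + 1 = 24.
Hasse bound: |24 − (17+1)| = |6| = 6 ≤ 2√17 ≈ 8.2462 ✓.
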